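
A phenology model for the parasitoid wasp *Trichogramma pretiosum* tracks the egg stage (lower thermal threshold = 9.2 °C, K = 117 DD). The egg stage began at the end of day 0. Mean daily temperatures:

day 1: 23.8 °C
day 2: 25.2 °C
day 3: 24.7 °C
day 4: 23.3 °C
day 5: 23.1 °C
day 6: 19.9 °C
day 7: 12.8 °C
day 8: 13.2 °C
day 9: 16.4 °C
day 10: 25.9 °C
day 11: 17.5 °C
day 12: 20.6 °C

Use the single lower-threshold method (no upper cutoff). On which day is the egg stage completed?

day 11

Daily DD above 9.2 °C: 14.6, 16.0, 15.5, 14.1, 13.9, 10.7, 3.6, 4.0, 7.2, 16.7, 8.3, 11.4.
Cumulative: 14.6, 30.6, 46.1, 60.2, 74.1, 84.8, 88.4, 92.4, 99.6, 116.3, 124.6, 136.0.
The total first reaches 117 DD on day 11.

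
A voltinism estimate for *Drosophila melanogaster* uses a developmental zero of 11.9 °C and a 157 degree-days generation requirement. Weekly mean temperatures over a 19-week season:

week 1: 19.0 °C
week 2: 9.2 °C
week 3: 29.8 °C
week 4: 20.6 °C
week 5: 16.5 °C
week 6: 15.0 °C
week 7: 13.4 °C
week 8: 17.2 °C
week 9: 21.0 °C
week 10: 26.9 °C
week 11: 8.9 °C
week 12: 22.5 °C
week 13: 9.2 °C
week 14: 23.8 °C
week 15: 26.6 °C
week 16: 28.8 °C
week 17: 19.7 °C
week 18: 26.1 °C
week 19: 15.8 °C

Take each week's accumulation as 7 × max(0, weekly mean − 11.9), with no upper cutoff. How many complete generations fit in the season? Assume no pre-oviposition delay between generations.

Weekly DD (7 × max(0, T̄ − 11.9)): 49.7, 0.0, 125.3, 60.9, 32.2, 21.7, 10.5, 37.1, 63.7, 105.0, 0.0, 74.2, 0.0, 83.3, 102.9, 118.3, 54.6, 99.4, 27.3.
Season total = 1066.1 DD.
Complete generations = ⌊1066.1 / 157⌋ = 6.

6 generations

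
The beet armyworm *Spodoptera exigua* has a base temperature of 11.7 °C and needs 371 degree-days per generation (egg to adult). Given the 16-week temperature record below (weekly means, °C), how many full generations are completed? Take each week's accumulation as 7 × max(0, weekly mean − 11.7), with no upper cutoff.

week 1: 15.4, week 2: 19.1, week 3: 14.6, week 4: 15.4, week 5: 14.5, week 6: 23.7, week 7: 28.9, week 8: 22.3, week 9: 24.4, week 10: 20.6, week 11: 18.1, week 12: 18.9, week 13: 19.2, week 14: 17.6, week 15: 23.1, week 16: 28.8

Weekly DD (7 × max(0, T̄ − 11.7)): 25.9, 51.8, 20.3, 25.9, 19.6, 84.0, 120.4, 74.2, 88.9, 62.3, 44.8, 50.4, 52.5, 41.3, 79.8, 119.7.
Season total = 961.8 DD.
Complete generations = ⌊961.8 / 371⌋ = 2.

2 generations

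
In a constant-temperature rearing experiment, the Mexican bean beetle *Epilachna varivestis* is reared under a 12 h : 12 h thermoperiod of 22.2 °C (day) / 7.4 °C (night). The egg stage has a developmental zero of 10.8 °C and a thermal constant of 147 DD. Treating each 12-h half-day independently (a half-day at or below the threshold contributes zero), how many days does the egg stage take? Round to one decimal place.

25.8 days

Day half: max(0, 22.2 − 10.8) × 0.5 = 11.4 × 0.5 = 5.70 DD.
Night half: max(0, 7.4 − 10.8) × 0.5 = 0.0 × 0.5 = 0.00 DD.
Per 24 h: 5.70 DD/day.
Duration = 147 / 5.70 = 25.789 ≈ 25.8 days.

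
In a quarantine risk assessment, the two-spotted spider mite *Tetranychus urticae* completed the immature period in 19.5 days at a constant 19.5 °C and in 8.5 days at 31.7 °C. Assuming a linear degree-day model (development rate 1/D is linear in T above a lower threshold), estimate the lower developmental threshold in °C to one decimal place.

10.1 °C

Under the model K = D·(T − T_b), so D₁·(T₁ − T_b) = D₂·(T₂ − T_b).
19.5·(19.5 − T_b) = 8.5·(31.7 − T_b)
T_b = (19.5·19.5 − 8.5·31.7) / (19.5 − 8.5) = 110.80 / 11.0 = 10.073 °C ≈ 10.1 °C.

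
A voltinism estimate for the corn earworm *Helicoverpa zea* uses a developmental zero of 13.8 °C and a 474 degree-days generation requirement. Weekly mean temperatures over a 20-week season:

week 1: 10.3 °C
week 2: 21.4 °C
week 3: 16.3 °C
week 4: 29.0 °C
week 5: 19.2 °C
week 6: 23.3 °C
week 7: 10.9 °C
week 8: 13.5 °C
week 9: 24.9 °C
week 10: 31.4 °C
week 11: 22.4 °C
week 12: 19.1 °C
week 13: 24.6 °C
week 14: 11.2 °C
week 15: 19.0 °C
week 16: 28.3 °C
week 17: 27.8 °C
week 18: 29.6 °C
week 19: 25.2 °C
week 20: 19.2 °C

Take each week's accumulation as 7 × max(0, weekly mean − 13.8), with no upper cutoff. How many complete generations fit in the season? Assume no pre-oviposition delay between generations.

2 generations

Weekly DD (7 × max(0, T̄ − 13.8)): 0.0, 53.2, 17.5, 106.4, 37.8, 66.5, 0.0, 0.0, 77.7, 123.2, 60.2, 37.1, 75.6, 0.0, 36.4, 101.5, 98.0, 110.6, 79.8, 37.8.
Season total = 1119.3 DD.
Complete generations = ⌊1119.3 / 474⌋ = 2.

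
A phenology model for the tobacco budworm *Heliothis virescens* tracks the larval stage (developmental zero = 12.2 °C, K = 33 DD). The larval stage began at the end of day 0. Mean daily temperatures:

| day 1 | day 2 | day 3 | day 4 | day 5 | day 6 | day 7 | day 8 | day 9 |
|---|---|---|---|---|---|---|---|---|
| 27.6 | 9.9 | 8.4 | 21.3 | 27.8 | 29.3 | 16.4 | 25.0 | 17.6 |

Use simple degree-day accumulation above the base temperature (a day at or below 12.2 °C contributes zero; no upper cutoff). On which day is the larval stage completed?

Daily DD above 12.2 °C: 15.4, 0.0, 0.0, 9.1, 15.6, 17.1, 4.2, 12.8, 5.4.
Cumulative: 15.4, 15.4, 15.4, 24.5, 40.1, 57.2, 61.4, 74.2, 79.6.
The total first reaches 33 DD on day 5.

day 5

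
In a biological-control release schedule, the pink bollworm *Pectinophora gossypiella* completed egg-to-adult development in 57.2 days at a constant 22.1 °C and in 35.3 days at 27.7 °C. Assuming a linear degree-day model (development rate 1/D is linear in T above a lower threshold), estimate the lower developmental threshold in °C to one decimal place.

13.1 °C

Linear rate model ⇒ the product D·(T − T_b) is constant across temperatures.
57.2·(22.1 − T_b) = 35.3·(27.7 − T_b)
T_b = (57.2·22.1 − 35.3·27.7) / (57.2 − 35.3) = 286.31 / 21.9 = 13.074 °C ≈ 13.1 °C.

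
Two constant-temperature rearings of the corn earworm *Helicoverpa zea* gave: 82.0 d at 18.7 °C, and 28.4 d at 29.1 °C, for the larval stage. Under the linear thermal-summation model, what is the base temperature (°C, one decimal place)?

13.2 °C

Under the model K = D·(T − T_b), so D₁·(T₁ − T_b) = D₂·(T₂ − T_b).
82.0·(18.7 − T_b) = 28.4·(29.1 − T_b)
T_b = (82.0·18.7 − 28.4·29.1) / (82.0 − 28.4) = 706.96 / 53.6 = 13.190 °C ≈ 13.2 °C.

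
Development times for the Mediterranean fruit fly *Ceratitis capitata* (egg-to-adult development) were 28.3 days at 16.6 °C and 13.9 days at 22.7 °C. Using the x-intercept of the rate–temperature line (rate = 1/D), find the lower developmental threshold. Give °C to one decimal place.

Linear rate model ⇒ the product D·(T − T_b) is constant across temperatures.
28.3·(16.6 − T_b) = 13.9·(22.7 − T_b)
T_b = (28.3·16.6 − 13.9·22.7) / (28.3 − 13.9) = 154.25 / 14.4 = 10.712 °C ≈ 10.7 °C.

10.7 °C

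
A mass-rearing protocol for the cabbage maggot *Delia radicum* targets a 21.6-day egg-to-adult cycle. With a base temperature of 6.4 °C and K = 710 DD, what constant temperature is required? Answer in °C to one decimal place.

39.3 °C

Required daily accumulation = 710 / 21.6 = 32.870 DD/day.
T = T_base + 32.870 = 6.4 + 32.870 = 39.270 ≈ 39.3 °C.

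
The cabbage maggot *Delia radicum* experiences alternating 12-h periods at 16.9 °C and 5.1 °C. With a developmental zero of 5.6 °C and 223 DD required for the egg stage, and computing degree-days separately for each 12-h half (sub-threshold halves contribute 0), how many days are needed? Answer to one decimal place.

Day half: max(0, 16.9 − 5.6) × 0.5 = 11.3 × 0.5 = 5.65 DD.
Night half: max(0, 5.1 − 5.6) × 0.5 = 0.0 × 0.5 = 0.00 DD.
Per 24 h: 5.65 DD/day.
Duration = 223 / 5.65 = 39.469 ≈ 39.5 days.

39.5 days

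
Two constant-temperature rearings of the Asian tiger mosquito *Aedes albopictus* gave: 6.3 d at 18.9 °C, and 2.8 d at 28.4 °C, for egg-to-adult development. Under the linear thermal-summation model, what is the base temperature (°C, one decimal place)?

Linear rate model ⇒ the product D·(T − T_b) is constant across temperatures.
6.3·(18.9 − T_b) = 2.8·(28.4 − T_b)
T_b = (6.3·18.9 − 2.8·28.4) / (6.3 − 2.8) = 39.55 / 3.5 = 11.300 °C ≈ 11.3 °C.

11.3 °C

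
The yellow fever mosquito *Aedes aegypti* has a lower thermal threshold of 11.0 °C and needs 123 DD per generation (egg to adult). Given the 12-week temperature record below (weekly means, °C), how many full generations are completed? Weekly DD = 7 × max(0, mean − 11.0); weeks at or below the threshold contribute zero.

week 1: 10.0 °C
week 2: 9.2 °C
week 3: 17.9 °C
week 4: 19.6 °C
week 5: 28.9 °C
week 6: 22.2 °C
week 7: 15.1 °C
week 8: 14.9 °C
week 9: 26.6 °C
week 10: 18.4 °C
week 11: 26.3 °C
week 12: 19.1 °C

5 generations

Weekly DD (7 × max(0, T̄ − 11.0)): 0.0, 0.0, 48.3, 60.2, 125.3, 78.4, 28.7, 27.3, 109.2, 51.8, 107.1, 56.7.
Season total = 693.0 DD.
Complete generations = ⌊693.0 / 123⌋ = 5.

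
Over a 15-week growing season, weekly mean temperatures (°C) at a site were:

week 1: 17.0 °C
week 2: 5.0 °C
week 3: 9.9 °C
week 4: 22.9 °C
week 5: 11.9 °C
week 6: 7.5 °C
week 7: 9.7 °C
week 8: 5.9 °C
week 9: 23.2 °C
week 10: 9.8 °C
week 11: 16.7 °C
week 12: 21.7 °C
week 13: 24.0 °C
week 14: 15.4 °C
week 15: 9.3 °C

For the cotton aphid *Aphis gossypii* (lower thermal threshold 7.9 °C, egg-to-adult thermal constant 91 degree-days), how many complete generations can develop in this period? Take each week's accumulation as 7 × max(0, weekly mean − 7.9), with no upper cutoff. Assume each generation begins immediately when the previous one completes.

7 generations

Weekly DD (7 × max(0, T̄ − 7.9)): 63.7, 0.0, 14.0, 105.0, 28.0, 0.0, 12.6, 0.0, 107.1, 13.3, 61.6, 96.6, 112.7, 52.5, 9.8.
Season total = 676.9 DD.
Complete generations = ⌊676.9 / 91⌋ = 7.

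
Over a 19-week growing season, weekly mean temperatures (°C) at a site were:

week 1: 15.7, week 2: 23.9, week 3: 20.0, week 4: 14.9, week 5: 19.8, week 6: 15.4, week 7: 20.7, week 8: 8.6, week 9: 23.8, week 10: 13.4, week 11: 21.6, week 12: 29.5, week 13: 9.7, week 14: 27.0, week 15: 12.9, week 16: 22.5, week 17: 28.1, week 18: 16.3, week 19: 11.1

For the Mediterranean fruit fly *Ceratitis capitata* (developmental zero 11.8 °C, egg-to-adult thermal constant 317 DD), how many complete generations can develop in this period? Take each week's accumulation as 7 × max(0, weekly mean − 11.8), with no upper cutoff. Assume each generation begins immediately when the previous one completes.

3 generations

Weekly DD (7 × max(0, T̄ − 11.8)): 27.3, 84.7, 57.4, 21.7, 56.0, 25.2, 62.3, 0.0, 84.0, 11.2, 68.6, 123.9, 0.0, 106.4, 7.7, 74.9, 114.1, 31.5, 0.0.
Season total = 956.9 DD.
Complete generations = ⌊956.9 / 317⌋ = 3.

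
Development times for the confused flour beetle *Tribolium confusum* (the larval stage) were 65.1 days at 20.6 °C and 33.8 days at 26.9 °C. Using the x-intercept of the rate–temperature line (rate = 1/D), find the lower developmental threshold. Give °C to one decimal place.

Equal thermal constants: D₁(T₁ − T_b) = D₂(T₂ − T_b).
65.1·(20.6 − T_b) = 33.8·(26.9 − T_b)
T_b = (65.1·20.6 − 33.8·26.9) / (65.1 − 33.8) = 431.84 / 31.3 = 13.797 °C ≈ 13.8 °C.

13.8 °C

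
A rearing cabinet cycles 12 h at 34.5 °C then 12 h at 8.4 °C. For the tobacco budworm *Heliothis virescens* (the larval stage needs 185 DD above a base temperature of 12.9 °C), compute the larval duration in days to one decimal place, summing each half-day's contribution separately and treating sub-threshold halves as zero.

17.1 days

Day half: max(0, 34.5 − 12.9) × 0.5 = 21.6 × 0.5 = 10.80 DD.
Night half: max(0, 8.4 − 12.9) × 0.5 = 0.0 × 0.5 = 0.00 DD.
Per 24 h: 10.80 DD/day.
Duration = 185 / 10.80 = 17.130 ≈ 17.1 days.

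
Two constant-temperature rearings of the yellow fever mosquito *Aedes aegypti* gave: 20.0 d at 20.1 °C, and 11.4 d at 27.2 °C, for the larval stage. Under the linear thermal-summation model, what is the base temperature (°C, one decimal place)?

Linear rate model ⇒ the product D·(T − T_b) is constant across temperatures.
20.0·(20.1 − T_b) = 11.4·(27.2 − T_b)
T_b = (20.0·20.1 − 11.4·27.2) / (20.0 − 11.4) = 91.92 / 8.6 = 10.688 °C ≈ 10.7 °C.

10.7 °C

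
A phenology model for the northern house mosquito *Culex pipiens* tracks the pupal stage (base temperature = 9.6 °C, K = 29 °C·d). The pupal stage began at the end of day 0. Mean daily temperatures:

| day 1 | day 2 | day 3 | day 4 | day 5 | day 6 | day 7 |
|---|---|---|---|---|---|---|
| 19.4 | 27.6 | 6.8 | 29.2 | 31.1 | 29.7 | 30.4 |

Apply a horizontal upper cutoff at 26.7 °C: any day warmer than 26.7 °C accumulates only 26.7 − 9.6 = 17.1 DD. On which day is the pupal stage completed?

day 4

Daily DD above 9.6 °C (capped at 17.1): 9.8, 17.1, 0.0, 17.1, 17.1, 17.1, 17.1.
Cumulative: 9.8, 26.9, 26.9, 44.0, 61.1, 78.2, 95.3.
The total first reaches 29 DD on day 4.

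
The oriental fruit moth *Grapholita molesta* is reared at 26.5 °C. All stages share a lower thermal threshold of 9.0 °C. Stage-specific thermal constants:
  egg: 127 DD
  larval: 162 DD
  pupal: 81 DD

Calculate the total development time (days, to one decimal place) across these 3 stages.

Daily accumulation at 26.5 °C = 26.5 − 9.0 = 17.5 DD/day.
Total K = 127 + 162 + 81 = 370 DD.
Total duration = 370 / 17.5 = 21.143 ≈ 21.1 days.

21.1 days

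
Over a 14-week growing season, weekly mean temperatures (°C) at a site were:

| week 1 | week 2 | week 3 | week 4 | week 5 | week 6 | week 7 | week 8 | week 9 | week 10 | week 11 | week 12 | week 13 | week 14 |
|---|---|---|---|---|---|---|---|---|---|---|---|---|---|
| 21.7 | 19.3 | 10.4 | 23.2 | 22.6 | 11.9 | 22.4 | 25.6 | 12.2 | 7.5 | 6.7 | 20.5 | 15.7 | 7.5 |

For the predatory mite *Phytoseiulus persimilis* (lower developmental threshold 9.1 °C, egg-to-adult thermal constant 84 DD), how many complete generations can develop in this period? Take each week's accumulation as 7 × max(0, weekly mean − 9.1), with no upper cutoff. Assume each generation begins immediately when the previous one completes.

8 generations

Weekly DD (7 × max(0, T̄ − 9.1)): 88.2, 71.4, 9.1, 98.7, 94.5, 19.6, 93.1, 115.5, 21.7, 0.0, 0.0, 79.8, 46.2, 0.0.
Season total = 737.8 DD.
Complete generations = ⌊737.8 / 84⌋ = 8.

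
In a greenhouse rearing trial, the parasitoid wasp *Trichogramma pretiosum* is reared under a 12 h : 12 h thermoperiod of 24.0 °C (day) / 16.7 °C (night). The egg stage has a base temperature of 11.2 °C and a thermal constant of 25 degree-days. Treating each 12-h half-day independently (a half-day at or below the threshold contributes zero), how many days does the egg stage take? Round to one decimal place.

Day half: max(0, 24.0 − 11.2) × 0.5 = 12.8 × 0.5 = 6.40 DD.
Night half: max(0, 16.7 − 11.2) × 0.5 = 5.5 × 0.5 = 2.75 DD.
Per 24 h: 9.15 DD/day.
Duration = 25 / 9.15 = 2.732 ≈ 2.7 days.

2.7 days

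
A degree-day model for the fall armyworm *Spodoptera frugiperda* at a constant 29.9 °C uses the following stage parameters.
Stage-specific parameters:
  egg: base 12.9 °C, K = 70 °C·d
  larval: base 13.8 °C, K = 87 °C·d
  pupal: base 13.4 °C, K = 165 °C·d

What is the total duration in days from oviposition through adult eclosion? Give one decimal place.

19.5 days

egg: 70 / (29.9 − 12.9) = 70 / 17.0 = 4.118 d.
larval: 87 / (29.9 − 13.8) = 87 / 16.1 = 5.404 d.
pupal: 165 / (29.9 − 13.4) = 165 / 16.5 = 10.000 d.
Sum = 19.521 ≈ 19.5 days.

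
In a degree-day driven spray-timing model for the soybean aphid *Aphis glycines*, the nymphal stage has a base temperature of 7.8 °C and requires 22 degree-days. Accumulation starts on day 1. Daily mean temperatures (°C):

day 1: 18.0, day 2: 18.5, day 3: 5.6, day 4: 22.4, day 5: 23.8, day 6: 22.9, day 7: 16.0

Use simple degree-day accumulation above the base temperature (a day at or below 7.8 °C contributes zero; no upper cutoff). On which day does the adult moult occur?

day 4

Daily DD above 7.8 °C: 10.2, 10.7, 0.0, 14.6, 16.0, 15.1, 8.2.
Cumulative: 10.2, 20.9, 20.9, 35.5, 51.5, 66.6, 74.8.
The total first reaches 22 DD on day 4.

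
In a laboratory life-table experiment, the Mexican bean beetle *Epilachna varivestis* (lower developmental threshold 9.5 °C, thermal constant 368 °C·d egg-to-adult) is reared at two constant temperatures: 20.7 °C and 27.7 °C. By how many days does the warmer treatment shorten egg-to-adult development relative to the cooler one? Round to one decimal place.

12.6 days

At 20.7 °C: 368 / (20.7 − 9.5) = 368 / 11.2 = 32.857 d.
At 27.7 °C: 368 / (27.7 − 9.5) = 368 / 18.2 = 20.220 d.
Difference = |32.857 − 20.220| = 12.637 ≈ 12.6 days.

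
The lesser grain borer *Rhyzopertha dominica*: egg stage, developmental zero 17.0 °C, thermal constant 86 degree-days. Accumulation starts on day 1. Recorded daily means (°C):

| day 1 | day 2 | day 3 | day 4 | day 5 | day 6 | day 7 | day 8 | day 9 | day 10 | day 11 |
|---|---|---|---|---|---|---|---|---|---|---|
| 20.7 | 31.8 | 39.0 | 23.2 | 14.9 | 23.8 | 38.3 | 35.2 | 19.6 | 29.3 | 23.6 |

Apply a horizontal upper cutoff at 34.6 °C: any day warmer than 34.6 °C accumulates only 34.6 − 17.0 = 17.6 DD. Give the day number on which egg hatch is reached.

day 9

Daily DD above 17.0 °C (capped at 17.6): 3.7, 14.8, 17.6, 6.2, 0.0, 6.8, 17.6, 17.6, 2.6, 12.3, 6.6.
Cumulative: 3.7, 18.5, 36.1, 42.3, 42.3, 49.1, 66.7, 84.3, 86.9, 99.2, 105.8.
The total first reaches 86 DD on day 9.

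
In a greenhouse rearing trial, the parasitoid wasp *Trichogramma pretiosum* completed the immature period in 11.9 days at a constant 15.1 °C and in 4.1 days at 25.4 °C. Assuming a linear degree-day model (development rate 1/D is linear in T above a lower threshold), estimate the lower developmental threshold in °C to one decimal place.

Linear rate model ⇒ the product D·(T − T_b) is constant across temperatures.
11.9·(15.1 − T_b) = 4.1·(25.4 − T_b)
T_b = (11.9·15.1 − 4.1·25.4) / (11.9 − 4.1) = 75.55 / 7.8 = 9.686 °C ≈ 9.7 °C.

9.7 °C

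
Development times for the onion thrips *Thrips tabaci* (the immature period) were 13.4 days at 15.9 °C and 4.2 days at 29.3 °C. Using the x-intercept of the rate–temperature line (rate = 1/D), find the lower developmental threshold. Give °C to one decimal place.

Under the model K = D·(T − T_b), so D₁·(T₁ − T_b) = D₂·(T₂ − T_b).
13.4·(15.9 − T_b) = 4.2·(29.3 − T_b)
T_b = (13.4·15.9 − 4.2·29.3) / (13.4 − 4.2) = 90.00 / 9.2 = 9.783 °C ≈ 9.8 °C.

9.8 °C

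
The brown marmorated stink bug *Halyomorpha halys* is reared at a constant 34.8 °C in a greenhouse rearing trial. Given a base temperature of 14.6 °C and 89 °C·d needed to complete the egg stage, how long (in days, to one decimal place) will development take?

Daily accumulation = 34.8 − 14.6 = 20.2 DD/day.
Duration = 89 / 20.2 = 4.406 ≈ 4.4 days.

4.4 days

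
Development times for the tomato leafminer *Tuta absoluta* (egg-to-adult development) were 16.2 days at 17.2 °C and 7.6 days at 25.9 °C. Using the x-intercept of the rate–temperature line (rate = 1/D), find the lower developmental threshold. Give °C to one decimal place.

Under the model K = D·(T − T_b), so D₁·(T₁ − T_b) = D₂·(T₂ − T_b).
16.2·(17.2 − T_b) = 7.6·(25.9 − T_b)
T_b = (16.2·17.2 − 7.6·25.9) / (16.2 − 7.6) = 81.80 / 8.6 = 9.512 °C ≈ 9.5 °C.

9.5 °C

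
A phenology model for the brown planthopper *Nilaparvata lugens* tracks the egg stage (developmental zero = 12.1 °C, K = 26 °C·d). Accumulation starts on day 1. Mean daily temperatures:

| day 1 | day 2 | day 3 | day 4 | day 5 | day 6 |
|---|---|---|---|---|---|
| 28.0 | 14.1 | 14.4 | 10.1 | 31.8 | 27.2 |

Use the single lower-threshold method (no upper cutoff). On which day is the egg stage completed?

Daily DD above 12.1 °C: 15.9, 2.0, 2.3, 0.0, 19.7, 15.1.
Cumulative: 15.9, 17.9, 20.2, 20.2, 39.9, 55.0.
The total first reaches 26 DD on day 5.

day 5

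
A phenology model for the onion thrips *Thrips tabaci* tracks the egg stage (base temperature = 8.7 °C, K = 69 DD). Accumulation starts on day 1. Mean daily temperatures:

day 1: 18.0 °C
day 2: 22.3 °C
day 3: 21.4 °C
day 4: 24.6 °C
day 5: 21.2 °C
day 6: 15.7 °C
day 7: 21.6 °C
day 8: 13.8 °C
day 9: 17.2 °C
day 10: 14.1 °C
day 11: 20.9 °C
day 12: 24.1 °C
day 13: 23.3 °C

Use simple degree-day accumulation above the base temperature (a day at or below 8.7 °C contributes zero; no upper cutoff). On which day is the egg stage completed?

Daily DD above 8.7 °C: 9.3, 13.6, 12.7, 15.9, 12.5, 7.0, 12.9, 5.1, 8.5, 5.4, 12.2, 15.4, 14.6.
Cumulative: 9.3, 22.9, 35.6, 51.5, 64.0, 71.0, 83.9, 89.0, 97.5, 102.9, 115.1, 130.5, 145.1.
The total first reaches 69 DD on day 6.

day 6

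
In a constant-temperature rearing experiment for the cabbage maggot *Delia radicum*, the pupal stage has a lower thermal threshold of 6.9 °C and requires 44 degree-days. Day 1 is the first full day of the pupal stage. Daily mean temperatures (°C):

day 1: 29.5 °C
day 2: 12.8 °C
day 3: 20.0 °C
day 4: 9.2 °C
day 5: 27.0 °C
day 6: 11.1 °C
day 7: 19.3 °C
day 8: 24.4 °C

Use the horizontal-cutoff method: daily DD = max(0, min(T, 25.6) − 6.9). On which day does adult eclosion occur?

day 5

Daily DD above 6.9 °C (capped at 18.7): 18.7, 5.9, 13.1, 2.3, 18.7, 4.2, 12.4, 17.5.
Cumulative: 18.7, 24.6, 37.7, 40.0, 58.7, 62.9, 75.3, 92.8.
The total first reaches 44 DD on day 5.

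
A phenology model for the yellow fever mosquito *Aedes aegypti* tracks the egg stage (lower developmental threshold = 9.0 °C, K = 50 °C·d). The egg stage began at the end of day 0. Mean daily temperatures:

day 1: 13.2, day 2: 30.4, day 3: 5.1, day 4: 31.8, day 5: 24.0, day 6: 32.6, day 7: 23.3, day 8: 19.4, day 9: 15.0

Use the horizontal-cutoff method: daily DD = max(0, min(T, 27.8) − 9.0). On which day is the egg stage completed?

day 5

Daily DD above 9.0 °C (capped at 18.8): 4.2, 18.8, 0.0, 18.8, 15.0, 18.8, 14.3, 10.4, 6.0.
Cumulative: 4.2, 23.0, 23.0, 41.8, 56.8, 75.6, 89.9, 100.3, 106.3.
The total first reaches 50 DD on day 5.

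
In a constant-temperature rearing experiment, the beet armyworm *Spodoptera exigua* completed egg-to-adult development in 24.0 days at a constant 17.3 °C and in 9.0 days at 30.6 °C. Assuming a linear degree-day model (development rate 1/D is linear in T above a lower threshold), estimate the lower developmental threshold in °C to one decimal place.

Linear rate model ⇒ the product D·(T − T_b) is constant across temperatures.
24.0·(17.3 − T_b) = 9.0·(30.6 − T_b)
T_b = (24.0·17.3 − 9.0·30.6) / (24.0 − 9.0) = 139.80 / 15.0 = 9.320 °C ≈ 9.3 °C.

9.3 °C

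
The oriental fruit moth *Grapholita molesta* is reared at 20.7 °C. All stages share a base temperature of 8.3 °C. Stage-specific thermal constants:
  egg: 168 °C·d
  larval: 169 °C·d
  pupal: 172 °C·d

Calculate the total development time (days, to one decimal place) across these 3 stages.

41.0 days

Daily accumulation at 20.7 °C = 20.7 − 8.3 = 12.4 DD/day.
Total K = 168 + 169 + 172 = 509 DD.
Total duration = 509 / 12.4 = 41.048 ≈ 41.0 days.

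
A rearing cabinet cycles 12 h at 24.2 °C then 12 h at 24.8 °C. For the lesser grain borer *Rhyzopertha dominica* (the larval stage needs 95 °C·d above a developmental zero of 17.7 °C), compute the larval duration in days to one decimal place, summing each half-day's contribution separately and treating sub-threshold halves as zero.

14.0 days

Day half: max(0, 24.2 − 17.7) × 0.5 = 6.5 × 0.5 = 3.25 DD.
Night half: max(0, 24.8 − 17.7) × 0.5 = 7.1 × 0.5 = 3.55 DD.
Per 24 h: 6.80 DD/day.
Duration = 95 / 6.80 = 13.971 ≈ 14.0 days.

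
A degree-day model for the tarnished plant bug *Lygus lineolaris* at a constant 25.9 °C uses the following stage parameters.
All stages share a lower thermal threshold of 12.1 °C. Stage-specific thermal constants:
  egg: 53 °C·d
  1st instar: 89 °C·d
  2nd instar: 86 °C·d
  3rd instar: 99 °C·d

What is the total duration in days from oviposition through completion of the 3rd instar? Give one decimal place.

23.7 days

Daily accumulation at 25.9 °C = 25.9 − 12.1 = 13.8 DD/day.
Total K = 53 + 89 + 86 + 99 = 327 DD.
Total duration = 327 / 13.8 = 23.696 ≈ 23.7 days.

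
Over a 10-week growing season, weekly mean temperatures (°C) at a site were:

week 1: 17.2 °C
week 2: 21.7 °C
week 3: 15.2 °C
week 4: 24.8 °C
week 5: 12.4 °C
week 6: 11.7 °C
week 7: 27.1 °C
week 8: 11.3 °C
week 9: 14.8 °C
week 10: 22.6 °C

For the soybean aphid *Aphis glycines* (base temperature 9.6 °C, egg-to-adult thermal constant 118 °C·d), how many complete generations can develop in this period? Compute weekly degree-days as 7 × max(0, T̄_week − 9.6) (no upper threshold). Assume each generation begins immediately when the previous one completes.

4 generations

Weekly DD (7 × max(0, T̄ − 9.6)): 53.2, 84.7, 39.2, 106.4, 19.6, 14.7, 122.5, 11.9, 36.4, 91.0.
Season total = 579.6 DD.
Complete generations = ⌊579.6 / 118⌋ = 4.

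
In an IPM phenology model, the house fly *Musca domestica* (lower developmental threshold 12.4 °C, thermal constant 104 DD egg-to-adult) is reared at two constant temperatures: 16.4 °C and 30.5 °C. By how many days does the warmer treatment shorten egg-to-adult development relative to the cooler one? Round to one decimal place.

20.3 days

At 16.4 °C: 104 / (16.4 − 12.4) = 104 / 4.0 = 26.000 d.
At 30.5 °C: 104 / (30.5 − 12.4) = 104 / 18.1 = 5.746 d.
Difference = |26.000 − 5.746| = 20.254 ≈ 20.3 days.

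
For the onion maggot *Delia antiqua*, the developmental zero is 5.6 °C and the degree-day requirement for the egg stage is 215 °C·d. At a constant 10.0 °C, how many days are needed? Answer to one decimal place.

48.9 days

Daily accumulation = 10.0 − 5.6 = 4.4 DD/day.
Duration = 215 / 4.4 = 48.864 ≈ 48.9 days.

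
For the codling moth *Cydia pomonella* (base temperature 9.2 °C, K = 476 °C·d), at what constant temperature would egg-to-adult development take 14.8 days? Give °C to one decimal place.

Required daily accumulation = 476 / 14.8 = 32.162 DD/day.
T = T_base + 32.162 = 9.2 + 32.162 = 41.362 ≈ 41.4 °C.

41.4 °C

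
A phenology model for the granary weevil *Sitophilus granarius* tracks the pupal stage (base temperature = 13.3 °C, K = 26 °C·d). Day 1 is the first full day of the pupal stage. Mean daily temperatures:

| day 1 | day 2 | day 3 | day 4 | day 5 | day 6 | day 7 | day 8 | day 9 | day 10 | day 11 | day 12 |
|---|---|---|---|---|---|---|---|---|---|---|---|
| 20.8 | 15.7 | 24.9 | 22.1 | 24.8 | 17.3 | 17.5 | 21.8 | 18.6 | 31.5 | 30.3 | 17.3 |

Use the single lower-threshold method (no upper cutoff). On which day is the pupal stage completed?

day 4

Daily DD above 13.3 °C: 7.5, 2.4, 11.6, 8.8, 11.5, 4.0, 4.2, 8.5, 5.3, 18.2, 17.0, 4.0.
Cumulative: 7.5, 9.9, 21.5, 30.3, 41.8, 45.8, 50.0, 58.5, 63.8, 82.0, 99.0, 103.0.
The total first reaches 26 DD on day 4.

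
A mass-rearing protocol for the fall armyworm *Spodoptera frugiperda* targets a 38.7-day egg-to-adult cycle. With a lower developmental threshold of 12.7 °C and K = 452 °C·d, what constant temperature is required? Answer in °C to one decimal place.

24.4 °C

Required daily accumulation = 452 / 38.7 = 11.680 DD/day.
T = T_base + 11.680 = 12.7 + 11.680 = 24.380 ≈ 24.4 °C.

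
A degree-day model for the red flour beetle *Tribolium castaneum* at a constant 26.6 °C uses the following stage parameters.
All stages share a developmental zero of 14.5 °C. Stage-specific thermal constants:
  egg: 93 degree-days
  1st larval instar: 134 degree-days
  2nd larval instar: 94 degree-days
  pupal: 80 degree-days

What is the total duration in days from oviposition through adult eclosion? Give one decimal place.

Daily accumulation at 26.6 °C = 26.6 − 14.5 = 12.1 DD/day.
Total K = 93 + 134 + 94 + 80 = 401 DD.
Total duration = 401 / 12.1 = 33.140 ≈ 33.1 days.

33.1 days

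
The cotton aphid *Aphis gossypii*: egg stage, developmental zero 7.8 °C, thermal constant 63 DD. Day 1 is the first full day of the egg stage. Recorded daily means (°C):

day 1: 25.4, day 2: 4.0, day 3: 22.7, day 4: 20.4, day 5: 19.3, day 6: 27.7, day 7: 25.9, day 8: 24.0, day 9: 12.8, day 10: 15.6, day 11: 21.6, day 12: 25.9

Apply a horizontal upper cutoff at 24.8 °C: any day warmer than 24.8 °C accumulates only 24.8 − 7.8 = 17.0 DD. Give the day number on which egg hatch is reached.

day 6

Daily DD above 7.8 °C (capped at 17.0): 17.0, 0.0, 14.9, 12.6, 11.5, 17.0, 17.0, 16.2, 5.0, 7.8, 13.8, 17.0.
Cumulative: 17.0, 17.0, 31.9, 44.5, 56.0, 73.0, 90.0, 106.2, 111.2, 119.0, 132.8, 149.8.
The total first reaches 63 DD on day 6.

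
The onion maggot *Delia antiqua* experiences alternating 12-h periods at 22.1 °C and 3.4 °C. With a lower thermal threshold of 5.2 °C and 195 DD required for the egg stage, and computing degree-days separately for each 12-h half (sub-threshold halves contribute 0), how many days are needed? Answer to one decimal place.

23.1 days

Day half: max(0, 22.1 − 5.2) × 0.5 = 16.9 × 0.5 = 8.45 DD.
Night half: max(0, 3.4 − 5.2) × 0.5 = 0.0 × 0.5 = 0.00 DD.
Per 24 h: 8.45 DD/day.
Duration = 195 / 8.45 = 23.077 ≈ 23.1 days.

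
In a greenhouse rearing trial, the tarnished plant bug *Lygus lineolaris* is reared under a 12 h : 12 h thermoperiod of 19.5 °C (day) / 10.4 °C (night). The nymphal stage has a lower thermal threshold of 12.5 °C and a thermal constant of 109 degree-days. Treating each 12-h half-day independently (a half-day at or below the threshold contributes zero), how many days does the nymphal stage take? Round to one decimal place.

Day half: max(0, 19.5 − 12.5) × 0.5 = 7.0 × 0.5 = 3.50 DD.
Night half: max(0, 10.4 − 12.5) × 0.5 = 0.0 × 0.5 = 0.00 DD.
Per 24 h: 3.50 DD/day.
Duration = 109 / 3.50 = 31.143 ≈ 31.1 days.

31.1 days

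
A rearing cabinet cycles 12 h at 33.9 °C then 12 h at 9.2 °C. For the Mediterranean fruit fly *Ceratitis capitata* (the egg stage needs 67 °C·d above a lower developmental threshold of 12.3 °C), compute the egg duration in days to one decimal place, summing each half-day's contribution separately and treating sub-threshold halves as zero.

6.2 days

Day half: max(0, 33.9 − 12.3) × 0.5 = 21.6 × 0.5 = 10.80 DD.
Night half: max(0, 9.2 − 12.3) × 0.5 = 0.0 × 0.5 = 0.00 DD.
Per 24 h: 10.80 DD/day.
Duration = 67 / 10.80 = 6.204 ≈ 6.2 days.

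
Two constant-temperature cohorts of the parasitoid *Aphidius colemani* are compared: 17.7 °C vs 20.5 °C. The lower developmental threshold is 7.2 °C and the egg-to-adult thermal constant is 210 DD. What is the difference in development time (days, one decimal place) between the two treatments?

4.2 days

At 17.7 °C: 210 / (17.7 − 7.2) = 210 / 10.5 = 20.000 d.
At 20.5 °C: 210 / (20.5 − 7.2) = 210 / 13.3 = 15.789 d.
Difference = |20.000 − 15.789| = 4.211 ≈ 4.2 days.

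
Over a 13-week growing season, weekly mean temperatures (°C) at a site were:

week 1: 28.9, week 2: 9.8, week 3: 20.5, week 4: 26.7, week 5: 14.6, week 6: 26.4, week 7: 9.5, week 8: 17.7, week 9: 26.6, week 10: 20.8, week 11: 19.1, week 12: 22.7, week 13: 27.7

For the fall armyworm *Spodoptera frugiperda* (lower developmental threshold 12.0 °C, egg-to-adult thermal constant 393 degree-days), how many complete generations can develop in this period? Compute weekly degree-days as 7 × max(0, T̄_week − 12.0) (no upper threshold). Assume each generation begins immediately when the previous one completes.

2 generations

Weekly DD (7 × max(0, T̄ − 12.0)): 118.3, 0.0, 59.5, 102.9, 18.2, 100.8, 0.0, 39.9, 102.2, 61.6, 49.7, 74.9, 109.9.
Season total = 837.9 DD.
Complete generations = ⌊837.9 / 393⌋ = 2.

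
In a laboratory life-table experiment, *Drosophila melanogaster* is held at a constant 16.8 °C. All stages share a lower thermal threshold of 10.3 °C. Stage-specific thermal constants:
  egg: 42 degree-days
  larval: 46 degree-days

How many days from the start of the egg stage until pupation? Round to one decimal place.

Daily accumulation at 16.8 °C = 16.8 − 10.3 = 6.5 DD/day.
Total K = 42 + 46 = 88 DD.
Total duration = 88 / 6.5 = 13.538 ≈ 13.5 days.

13.5 days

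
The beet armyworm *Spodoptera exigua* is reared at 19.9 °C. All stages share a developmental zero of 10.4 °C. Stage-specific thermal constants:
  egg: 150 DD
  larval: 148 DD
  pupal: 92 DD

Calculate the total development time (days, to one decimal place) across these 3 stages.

41.1 days

Daily accumulation at 19.9 °C = 19.9 − 10.4 = 9.5 DD/day.
Total K = 150 + 148 + 92 = 390 DD.
Total duration = 390 / 9.5 = 41.053 ≈ 41.1 days.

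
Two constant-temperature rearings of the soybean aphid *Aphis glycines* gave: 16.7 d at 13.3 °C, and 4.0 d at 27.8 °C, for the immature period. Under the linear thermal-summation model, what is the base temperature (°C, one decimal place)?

Linear rate model ⇒ the product D·(T − T_b) is constant across temperatures.
16.7·(13.3 − T_b) = 4.0·(27.8 − T_b)
T_b = (16.7·13.3 − 4.0·27.8) / (16.7 − 4.0) = 110.91 / 12.7 = 8.733 °C ≈ 8.7 °C.

8.7 °C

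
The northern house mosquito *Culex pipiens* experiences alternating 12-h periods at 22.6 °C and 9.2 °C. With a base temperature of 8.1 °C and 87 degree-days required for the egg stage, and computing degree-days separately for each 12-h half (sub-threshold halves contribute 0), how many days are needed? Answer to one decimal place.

Day half: max(0, 22.6 − 8.1) × 0.5 = 14.5 × 0.5 = 7.25 DD.
Night half: max(0, 9.2 − 8.1) × 0.5 = 1.1 × 0.5 = 0.55 DD.
Per 24 h: 7.80 DD/day.
Duration = 87 / 7.80 = 11.154 ≈ 11.2 days.

11.2 days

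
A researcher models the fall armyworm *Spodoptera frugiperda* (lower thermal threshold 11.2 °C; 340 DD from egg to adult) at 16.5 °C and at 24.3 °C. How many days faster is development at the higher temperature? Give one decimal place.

At 16.5 °C: 340 / (16.5 − 11.2) = 340 / 5.3 = 64.151 d.
At 24.3 °C: 340 / (24.3 − 11.2) = 340 / 13.1 = 25.954 d.
Difference = |64.151 − 25.954| = 38.197 ≈ 38.2 days.

38.2 days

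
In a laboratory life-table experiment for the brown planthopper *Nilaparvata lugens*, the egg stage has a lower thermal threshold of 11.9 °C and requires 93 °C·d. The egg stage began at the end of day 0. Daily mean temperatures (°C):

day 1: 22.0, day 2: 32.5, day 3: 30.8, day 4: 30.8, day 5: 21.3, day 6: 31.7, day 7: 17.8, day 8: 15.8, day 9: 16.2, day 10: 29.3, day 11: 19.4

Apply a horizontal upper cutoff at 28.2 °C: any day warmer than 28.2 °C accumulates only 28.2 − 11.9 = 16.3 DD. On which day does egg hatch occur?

Daily DD above 11.9 °C (capped at 16.3): 10.1, 16.3, 16.3, 16.3, 9.4, 16.3, 5.9, 3.9, 4.3, 16.3, 7.5.
Cumulative: 10.1, 26.4, 42.7, 59.0, 68.4, 84.7, 90.6, 94.5, 98.8, 115.1, 122.6.
The total first reaches 93 DD on day 8.

day 8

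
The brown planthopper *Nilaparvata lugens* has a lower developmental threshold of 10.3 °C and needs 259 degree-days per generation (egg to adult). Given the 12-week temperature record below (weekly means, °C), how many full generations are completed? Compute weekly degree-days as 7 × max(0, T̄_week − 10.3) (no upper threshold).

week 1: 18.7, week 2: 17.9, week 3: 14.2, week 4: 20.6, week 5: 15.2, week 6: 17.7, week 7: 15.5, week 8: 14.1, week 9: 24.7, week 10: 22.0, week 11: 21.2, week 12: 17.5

2 generations

Weekly DD (7 × max(0, T̄ − 10.3)): 58.8, 53.2, 27.3, 72.1, 34.3, 51.8, 36.4, 26.6, 100.8, 81.9, 76.3, 50.4.
Season total = 669.9 DD.
Complete generations = ⌊669.9 / 259⌋ = 2.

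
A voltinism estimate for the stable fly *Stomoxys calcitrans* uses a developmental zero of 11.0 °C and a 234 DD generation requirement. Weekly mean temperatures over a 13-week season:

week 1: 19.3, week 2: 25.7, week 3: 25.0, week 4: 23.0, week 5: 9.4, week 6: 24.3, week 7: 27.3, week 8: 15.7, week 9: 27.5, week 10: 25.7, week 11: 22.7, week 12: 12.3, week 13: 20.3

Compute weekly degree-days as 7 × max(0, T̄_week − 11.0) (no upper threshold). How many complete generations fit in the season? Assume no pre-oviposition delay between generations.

Weekly DD (7 × max(0, T̄ − 11.0)): 58.1, 102.9, 98.0, 84.0, 0.0, 93.1, 114.1, 32.9, 115.5, 102.9, 81.9, 9.1, 65.1.
Season total = 957.6 DD.
Complete generations = ⌊957.6 / 234⌋ = 4.

4 generations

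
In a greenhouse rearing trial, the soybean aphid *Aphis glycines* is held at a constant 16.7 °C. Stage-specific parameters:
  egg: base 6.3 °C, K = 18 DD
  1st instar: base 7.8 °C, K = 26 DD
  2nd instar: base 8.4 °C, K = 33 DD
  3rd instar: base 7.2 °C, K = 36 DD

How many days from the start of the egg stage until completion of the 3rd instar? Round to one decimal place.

egg: 18 / (16.7 − 6.3) = 18 / 10.4 = 1.731 d.
1st instar: 26 / (16.7 − 7.8) = 26 / 8.9 = 2.921 d.
2nd instar: 33 / (16.7 − 8.4) = 33 / 8.3 = 3.976 d.
3rd instar: 36 / (16.7 − 7.2) = 36 / 9.5 = 3.789 d.
Sum = 12.417 ≈ 12.4 days.

12.4 days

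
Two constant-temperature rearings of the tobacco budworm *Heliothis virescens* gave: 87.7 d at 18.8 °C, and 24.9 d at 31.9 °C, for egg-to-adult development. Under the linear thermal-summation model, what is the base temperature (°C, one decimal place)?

Under the model K = D·(T − T_b), so D₁·(T₁ − T_b) = D₂·(T₂ − T_b).
87.7·(18.8 − T_b) = 24.9·(31.9 − T_b)
T_b = (87.7·18.8 − 24.9·31.9) / (87.7 − 24.9) = 854.45 / 62.8 = 13.606 °C ≈ 13.6 °C.

13.6 °C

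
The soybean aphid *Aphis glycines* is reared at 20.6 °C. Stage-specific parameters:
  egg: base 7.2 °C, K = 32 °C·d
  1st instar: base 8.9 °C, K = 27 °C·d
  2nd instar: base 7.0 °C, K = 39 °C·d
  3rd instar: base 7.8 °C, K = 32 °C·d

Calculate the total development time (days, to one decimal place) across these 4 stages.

10.1 days

egg: 32 / (20.6 − 7.2) = 32 / 13.4 = 2.388 d.
1st instar: 27 / (20.6 − 8.9) = 27 / 11.7 = 2.308 d.
2nd instar: 39 / (20.6 − 7.0) = 39 / 13.6 = 2.868 d.
3rd instar: 32 / (20.6 − 7.8) = 32 / 12.8 = 2.500 d.
Sum = 10.063 ≈ 10.1 days.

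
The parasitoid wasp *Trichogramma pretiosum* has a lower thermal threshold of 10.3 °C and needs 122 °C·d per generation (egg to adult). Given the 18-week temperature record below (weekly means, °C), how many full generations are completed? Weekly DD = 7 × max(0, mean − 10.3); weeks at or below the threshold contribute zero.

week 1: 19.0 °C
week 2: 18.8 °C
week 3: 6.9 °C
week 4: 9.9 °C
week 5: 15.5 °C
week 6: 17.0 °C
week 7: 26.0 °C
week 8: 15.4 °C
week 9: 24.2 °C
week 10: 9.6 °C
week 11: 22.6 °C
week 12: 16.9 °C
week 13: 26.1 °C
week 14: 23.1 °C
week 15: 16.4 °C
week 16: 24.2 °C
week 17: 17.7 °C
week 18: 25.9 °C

Weekly DD (7 × max(0, T̄ − 10.3)): 60.9, 59.5, 0.0, 0.0, 36.4, 46.9, 109.9, 35.7, 97.3, 0.0, 86.1, 46.2, 110.6, 89.6, 42.7, 97.3, 51.8, 109.2.
Season total = 1080.1 DD.
Complete generations = ⌊1080.1 / 122⌋ = 8.

8 generations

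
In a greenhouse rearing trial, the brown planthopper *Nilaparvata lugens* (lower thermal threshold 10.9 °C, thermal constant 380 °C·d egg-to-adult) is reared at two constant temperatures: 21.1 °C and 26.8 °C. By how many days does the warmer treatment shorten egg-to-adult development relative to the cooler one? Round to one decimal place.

13.4 days

At 21.1 °C: 380 / (21.1 − 10.9) = 380 / 10.2 = 37.255 d.
At 26.8 °C: 380 / (26.8 − 10.9) = 380 / 15.9 = 23.899 d.
Difference = |37.255 − 23.899| = 13.356 ≈ 13.4 days.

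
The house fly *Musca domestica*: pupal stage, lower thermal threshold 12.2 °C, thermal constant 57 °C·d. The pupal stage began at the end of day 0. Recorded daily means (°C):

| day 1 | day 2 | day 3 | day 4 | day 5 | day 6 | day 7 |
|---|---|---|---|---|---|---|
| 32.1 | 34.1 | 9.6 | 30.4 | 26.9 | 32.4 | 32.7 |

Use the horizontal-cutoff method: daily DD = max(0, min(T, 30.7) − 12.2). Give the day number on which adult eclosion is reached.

Daily DD above 12.2 °C (capped at 18.5): 18.5, 18.5, 0.0, 18.2, 14.7, 18.5, 18.5.
Cumulative: 18.5, 37.0, 37.0, 55.2, 69.9, 88.4, 106.9.
The total first reaches 57 DD on day 5.

day 5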